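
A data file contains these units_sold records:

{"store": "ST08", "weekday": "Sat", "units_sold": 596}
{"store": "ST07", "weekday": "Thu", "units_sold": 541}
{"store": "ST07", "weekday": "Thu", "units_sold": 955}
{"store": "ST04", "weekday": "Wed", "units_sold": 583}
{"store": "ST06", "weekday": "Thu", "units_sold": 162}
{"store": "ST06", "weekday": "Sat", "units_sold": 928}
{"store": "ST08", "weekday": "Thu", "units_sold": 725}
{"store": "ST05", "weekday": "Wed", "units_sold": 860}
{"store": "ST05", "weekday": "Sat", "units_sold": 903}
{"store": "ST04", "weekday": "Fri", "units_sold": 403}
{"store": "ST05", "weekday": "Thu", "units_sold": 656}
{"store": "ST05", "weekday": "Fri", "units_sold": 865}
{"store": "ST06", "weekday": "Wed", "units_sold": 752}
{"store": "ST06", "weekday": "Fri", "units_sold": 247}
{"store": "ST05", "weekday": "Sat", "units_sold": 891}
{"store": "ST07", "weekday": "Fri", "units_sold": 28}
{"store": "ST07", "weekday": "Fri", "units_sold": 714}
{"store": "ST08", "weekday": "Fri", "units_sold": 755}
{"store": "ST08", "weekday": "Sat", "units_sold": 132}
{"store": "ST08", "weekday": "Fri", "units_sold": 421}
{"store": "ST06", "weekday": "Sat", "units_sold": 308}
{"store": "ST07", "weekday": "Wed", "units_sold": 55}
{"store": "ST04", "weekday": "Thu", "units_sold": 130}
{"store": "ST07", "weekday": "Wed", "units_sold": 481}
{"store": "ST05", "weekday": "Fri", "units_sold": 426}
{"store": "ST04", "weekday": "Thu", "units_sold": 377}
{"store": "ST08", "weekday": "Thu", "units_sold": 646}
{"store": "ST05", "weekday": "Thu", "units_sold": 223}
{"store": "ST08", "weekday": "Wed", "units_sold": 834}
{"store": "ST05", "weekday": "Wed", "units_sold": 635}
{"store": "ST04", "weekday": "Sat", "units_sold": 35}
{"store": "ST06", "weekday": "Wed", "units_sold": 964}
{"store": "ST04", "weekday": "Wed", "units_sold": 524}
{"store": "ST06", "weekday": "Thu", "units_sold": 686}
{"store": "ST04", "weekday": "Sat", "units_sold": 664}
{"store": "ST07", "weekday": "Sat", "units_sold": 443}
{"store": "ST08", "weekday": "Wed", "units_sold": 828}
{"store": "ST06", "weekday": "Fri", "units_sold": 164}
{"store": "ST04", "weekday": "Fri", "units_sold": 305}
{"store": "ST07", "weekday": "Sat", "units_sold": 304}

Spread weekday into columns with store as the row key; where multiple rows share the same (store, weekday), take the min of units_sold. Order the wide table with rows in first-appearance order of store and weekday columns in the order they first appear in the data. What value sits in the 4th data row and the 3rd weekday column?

With rows in first-appearance order of store, row 4 is store=ST06. weekday columns in first-appearance order: Sat, Thu, Wed, Fri; column 3 is Wed.
Long rows with store=ST06, weekday=Wed: min(752, 964) = 752.

752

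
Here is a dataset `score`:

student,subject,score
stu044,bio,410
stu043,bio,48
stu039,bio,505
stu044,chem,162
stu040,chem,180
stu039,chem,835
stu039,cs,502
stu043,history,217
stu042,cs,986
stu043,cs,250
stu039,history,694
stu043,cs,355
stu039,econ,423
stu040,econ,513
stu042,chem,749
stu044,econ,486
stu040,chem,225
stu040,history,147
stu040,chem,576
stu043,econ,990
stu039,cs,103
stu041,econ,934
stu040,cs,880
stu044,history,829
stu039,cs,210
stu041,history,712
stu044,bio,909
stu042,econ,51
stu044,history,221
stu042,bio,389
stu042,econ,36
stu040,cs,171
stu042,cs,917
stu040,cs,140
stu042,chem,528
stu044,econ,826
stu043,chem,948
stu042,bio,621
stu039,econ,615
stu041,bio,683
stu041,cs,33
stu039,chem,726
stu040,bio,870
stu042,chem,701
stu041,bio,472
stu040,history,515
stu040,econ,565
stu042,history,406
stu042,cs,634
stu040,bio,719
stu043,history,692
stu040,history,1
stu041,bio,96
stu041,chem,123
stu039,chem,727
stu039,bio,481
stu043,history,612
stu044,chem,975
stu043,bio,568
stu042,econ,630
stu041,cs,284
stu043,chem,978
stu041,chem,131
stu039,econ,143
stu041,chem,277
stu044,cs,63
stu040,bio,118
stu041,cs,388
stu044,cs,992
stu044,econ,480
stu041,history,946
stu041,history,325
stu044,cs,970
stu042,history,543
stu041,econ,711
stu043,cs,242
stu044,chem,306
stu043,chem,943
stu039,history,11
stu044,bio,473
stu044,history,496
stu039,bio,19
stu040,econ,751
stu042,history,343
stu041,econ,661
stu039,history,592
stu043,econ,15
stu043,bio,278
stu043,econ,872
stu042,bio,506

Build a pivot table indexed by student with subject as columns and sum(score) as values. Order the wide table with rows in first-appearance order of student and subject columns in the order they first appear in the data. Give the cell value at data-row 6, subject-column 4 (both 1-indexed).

1983

With rows in first-appearance order of student, row 6 is student=stu041. subject columns in first-appearance order: bio, chem, cs, history, econ; column 4 is history.
Long rows with student=stu041, subject=history: 712 + 946 + 325 = 1983.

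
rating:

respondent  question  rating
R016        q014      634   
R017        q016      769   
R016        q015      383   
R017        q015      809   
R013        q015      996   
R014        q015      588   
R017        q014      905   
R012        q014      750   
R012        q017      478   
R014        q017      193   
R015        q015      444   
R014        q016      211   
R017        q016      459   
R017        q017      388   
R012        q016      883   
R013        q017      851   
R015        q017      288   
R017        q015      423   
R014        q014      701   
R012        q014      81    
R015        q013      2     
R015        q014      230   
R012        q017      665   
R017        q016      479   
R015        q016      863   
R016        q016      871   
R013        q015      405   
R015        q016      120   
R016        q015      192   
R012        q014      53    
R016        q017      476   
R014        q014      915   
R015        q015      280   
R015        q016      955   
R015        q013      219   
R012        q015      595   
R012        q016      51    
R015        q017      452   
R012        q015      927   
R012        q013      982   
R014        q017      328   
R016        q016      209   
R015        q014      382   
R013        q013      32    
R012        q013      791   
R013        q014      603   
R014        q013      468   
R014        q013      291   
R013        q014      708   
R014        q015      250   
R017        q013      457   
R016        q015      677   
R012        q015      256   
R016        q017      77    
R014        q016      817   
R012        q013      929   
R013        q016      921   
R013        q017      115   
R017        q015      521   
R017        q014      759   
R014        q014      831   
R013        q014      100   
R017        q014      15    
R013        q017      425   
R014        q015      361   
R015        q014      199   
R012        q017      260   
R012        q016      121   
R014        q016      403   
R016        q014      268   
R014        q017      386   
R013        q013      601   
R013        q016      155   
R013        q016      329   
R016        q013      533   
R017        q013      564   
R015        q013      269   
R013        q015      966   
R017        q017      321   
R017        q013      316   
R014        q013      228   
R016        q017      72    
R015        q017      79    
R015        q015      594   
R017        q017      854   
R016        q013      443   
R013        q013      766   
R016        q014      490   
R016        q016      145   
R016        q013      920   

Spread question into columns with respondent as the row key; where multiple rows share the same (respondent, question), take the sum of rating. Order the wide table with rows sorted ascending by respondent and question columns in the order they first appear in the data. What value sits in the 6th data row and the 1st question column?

1679

With rows sorted ascending by respondent, row 6 is respondent=R017. question columns in first-appearance order: q014, q016, q015, q017, q013; column 1 is q014.
Long rows with respondent=R017, question=q014: 905 + 759 + 15 = 1679.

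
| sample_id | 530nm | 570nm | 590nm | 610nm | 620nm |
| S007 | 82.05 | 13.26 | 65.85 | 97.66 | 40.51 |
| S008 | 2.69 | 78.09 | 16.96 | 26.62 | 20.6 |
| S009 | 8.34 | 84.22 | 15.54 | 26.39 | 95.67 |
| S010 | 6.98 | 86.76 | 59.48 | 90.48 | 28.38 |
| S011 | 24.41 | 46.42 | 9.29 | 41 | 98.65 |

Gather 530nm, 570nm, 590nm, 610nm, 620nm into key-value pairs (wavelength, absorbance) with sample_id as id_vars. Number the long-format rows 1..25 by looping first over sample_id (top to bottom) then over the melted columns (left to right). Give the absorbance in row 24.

25 rows total (5 × 5). Row 24: index ⌊(24-1)/5⌋ = 4 into sample_id → S011; (24-1) mod 5 = 3 into the melted columns → 610nm.
So row 24 is (S011, 610nm, 41); absorbance = 41.

41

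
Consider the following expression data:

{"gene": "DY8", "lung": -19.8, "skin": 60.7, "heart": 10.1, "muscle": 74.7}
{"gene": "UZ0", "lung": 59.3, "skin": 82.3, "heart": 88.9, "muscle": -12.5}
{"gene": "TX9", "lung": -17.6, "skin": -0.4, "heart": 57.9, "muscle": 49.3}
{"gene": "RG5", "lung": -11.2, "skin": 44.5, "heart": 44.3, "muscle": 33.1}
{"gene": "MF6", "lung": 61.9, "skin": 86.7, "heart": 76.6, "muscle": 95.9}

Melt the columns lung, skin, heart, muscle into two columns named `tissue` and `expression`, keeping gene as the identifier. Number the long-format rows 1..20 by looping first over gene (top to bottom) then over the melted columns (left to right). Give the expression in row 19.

76.6

20 rows total (5 × 4). Row 19: index ⌊(19-1)/4⌋ = 4 into gene → MF6; (19-1) mod 4 = 2 into the melted columns → heart.
So row 19 is (MF6, heart, 76.6); expression = 76.6.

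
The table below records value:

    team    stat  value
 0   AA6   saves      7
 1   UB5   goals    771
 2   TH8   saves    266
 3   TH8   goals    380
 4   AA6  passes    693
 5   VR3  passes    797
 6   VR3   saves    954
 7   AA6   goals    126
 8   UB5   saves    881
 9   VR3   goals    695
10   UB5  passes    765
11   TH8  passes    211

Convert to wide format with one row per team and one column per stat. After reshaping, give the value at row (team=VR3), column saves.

Wide layout: rows indexed by team, columns are the 3 distinct stat values (saves, goals, passes).
Cell (team=VR3, stat=saves) draws from the long row where team=VR3 and stat=saves, which has value=954.

954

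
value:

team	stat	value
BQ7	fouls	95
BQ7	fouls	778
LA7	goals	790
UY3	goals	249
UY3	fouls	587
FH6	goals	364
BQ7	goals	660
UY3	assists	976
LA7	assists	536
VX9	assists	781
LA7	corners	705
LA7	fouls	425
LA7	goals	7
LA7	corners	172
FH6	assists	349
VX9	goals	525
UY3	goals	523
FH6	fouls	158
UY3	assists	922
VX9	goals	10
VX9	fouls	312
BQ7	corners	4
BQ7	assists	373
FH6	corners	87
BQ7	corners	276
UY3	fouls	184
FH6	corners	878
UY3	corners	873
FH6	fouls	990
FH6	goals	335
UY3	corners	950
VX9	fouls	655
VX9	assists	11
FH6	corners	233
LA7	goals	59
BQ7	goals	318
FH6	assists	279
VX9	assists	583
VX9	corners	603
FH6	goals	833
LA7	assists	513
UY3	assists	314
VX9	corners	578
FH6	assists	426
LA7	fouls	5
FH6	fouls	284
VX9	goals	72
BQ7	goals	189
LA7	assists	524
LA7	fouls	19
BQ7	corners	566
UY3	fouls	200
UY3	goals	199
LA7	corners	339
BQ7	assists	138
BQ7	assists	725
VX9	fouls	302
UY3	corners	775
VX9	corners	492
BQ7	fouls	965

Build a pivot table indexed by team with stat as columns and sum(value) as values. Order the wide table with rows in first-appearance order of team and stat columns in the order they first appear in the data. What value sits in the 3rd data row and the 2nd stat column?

With rows in first-appearance order of team, row 3 is team=UY3. stat columns in first-appearance order: fouls, goals, assists, corners; column 2 is goals.
Long rows with team=UY3, stat=goals: 249 + 523 + 199 = 971.

971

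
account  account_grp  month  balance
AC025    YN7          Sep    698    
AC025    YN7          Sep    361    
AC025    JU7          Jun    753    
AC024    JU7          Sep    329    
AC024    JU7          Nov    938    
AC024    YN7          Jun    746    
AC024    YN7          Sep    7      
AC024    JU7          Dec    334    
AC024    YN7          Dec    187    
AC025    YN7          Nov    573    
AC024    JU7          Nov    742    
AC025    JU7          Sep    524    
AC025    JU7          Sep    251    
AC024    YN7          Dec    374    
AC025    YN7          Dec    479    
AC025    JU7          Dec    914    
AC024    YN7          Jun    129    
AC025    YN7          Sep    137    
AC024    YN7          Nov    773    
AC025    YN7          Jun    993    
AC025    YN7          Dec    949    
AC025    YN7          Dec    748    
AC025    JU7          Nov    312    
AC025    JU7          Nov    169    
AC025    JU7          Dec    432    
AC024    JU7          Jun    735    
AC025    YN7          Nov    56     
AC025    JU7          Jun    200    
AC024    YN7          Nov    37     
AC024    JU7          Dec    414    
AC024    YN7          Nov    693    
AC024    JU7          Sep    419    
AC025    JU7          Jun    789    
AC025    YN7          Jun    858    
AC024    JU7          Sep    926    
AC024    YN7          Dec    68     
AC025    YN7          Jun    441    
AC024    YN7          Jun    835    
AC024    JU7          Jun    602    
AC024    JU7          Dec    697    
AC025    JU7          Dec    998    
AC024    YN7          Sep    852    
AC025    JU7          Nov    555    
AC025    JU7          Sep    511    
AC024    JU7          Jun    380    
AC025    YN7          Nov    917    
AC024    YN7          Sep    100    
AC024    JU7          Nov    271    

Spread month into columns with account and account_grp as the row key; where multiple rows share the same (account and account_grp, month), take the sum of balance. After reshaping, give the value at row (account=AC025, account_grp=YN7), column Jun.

Rows with account=AC025, account_grp=YN7 and month=Jun: balance values are 993, 858, 441.
993 + 858 + 441 = 2292.

2292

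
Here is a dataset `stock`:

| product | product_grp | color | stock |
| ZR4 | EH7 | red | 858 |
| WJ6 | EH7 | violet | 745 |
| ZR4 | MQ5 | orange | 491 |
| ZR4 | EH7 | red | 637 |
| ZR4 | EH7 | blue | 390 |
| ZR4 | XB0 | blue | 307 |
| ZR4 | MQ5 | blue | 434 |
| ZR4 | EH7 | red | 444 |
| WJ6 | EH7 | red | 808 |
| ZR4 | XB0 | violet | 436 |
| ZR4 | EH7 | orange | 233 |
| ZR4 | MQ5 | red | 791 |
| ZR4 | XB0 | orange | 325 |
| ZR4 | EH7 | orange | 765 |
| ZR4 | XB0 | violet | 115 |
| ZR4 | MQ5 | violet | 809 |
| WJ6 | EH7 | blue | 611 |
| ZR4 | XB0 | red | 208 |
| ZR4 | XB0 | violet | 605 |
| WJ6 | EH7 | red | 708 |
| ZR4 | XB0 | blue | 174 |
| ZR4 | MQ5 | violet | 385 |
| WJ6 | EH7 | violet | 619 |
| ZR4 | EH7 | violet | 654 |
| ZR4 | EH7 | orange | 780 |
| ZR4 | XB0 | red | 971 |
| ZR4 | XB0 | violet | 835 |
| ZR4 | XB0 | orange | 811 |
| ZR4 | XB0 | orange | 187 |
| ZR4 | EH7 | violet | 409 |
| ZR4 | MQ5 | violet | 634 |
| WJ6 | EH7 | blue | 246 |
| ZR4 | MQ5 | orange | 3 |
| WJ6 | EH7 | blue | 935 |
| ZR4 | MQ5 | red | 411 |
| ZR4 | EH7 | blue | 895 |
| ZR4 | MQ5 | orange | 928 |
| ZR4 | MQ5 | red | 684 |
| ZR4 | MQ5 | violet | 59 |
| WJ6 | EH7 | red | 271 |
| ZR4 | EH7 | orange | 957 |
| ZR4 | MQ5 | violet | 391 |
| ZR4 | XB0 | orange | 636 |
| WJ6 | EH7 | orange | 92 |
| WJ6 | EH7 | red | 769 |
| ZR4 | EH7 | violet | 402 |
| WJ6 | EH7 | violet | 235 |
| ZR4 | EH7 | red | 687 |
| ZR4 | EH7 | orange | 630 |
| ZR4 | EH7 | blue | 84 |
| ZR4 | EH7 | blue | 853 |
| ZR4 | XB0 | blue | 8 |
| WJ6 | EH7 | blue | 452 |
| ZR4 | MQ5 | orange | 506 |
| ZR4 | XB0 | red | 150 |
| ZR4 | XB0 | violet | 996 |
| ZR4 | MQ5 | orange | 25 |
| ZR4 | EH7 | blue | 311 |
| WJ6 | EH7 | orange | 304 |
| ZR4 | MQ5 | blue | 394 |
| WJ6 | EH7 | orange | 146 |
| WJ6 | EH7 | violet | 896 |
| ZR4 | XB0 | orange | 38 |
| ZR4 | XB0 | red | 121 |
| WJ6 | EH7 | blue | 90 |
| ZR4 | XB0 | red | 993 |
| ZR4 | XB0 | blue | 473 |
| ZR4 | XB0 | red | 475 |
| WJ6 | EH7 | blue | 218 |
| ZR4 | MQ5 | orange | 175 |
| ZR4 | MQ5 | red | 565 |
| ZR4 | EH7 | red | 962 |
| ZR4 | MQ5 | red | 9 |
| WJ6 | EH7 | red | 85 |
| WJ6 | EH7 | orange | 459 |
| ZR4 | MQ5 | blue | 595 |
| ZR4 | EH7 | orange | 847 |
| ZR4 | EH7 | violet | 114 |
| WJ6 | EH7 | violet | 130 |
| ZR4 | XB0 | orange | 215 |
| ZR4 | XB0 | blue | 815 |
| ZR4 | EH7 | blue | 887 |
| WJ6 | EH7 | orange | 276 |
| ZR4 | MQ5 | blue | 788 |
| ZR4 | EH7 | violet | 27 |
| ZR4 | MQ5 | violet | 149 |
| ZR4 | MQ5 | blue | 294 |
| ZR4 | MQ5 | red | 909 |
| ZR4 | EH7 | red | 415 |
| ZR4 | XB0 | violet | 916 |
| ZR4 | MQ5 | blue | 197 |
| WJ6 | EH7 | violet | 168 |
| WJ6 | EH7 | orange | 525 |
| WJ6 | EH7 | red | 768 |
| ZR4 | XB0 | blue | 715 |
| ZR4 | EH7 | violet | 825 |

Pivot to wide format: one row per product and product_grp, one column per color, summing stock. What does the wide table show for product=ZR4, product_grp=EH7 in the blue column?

3420

Rows with product=ZR4, product_grp=EH7 and color=blue: stock values are 390, 895, 84, 853, 311, 887.
390 + 895 + 84 + 853 + 311 + 887 = 3420.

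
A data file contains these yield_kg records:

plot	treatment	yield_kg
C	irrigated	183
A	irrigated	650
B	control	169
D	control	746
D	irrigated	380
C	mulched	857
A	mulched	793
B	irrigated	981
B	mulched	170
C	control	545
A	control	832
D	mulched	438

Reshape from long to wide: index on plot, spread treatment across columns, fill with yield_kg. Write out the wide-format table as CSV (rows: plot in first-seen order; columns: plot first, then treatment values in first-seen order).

plot,irrigated,control,mulched
C,183,545,857
A,650,832,793
B,981,169,170
D,380,746,438

Columns: plot plus the 3 distinct treatment values (irrigated, control, mulched).
For example, row C column irrigated takes yield_kg=183 from the long row (C, irrigated).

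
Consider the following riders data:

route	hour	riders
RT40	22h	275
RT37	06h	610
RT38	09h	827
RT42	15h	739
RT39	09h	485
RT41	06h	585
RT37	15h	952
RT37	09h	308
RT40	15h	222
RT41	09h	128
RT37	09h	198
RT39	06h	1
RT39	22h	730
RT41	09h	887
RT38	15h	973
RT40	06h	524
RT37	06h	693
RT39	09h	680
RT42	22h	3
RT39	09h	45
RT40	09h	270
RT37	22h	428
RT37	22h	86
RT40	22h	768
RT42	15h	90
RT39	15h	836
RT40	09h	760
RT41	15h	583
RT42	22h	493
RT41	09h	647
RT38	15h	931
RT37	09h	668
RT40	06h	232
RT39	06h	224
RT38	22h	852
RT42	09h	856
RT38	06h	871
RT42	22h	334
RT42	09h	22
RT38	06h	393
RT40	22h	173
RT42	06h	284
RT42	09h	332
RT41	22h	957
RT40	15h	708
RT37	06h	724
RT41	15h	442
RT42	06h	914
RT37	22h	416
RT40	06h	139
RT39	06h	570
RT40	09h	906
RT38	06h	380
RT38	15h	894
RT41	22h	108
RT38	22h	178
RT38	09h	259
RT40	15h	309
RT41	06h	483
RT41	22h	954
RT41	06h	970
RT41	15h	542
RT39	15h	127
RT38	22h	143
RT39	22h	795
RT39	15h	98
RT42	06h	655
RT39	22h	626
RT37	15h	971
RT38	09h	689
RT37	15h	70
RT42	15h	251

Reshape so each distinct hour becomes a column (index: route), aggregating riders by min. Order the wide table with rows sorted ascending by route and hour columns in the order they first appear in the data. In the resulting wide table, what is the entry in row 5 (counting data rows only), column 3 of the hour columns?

128

With rows sorted ascending by route, row 5 is route=RT41. hour columns in first-appearance order: 22h, 06h, 09h, 15h; column 3 is 09h.
Long rows with route=RT41, hour=09h: min(128, 887, 647) = 128.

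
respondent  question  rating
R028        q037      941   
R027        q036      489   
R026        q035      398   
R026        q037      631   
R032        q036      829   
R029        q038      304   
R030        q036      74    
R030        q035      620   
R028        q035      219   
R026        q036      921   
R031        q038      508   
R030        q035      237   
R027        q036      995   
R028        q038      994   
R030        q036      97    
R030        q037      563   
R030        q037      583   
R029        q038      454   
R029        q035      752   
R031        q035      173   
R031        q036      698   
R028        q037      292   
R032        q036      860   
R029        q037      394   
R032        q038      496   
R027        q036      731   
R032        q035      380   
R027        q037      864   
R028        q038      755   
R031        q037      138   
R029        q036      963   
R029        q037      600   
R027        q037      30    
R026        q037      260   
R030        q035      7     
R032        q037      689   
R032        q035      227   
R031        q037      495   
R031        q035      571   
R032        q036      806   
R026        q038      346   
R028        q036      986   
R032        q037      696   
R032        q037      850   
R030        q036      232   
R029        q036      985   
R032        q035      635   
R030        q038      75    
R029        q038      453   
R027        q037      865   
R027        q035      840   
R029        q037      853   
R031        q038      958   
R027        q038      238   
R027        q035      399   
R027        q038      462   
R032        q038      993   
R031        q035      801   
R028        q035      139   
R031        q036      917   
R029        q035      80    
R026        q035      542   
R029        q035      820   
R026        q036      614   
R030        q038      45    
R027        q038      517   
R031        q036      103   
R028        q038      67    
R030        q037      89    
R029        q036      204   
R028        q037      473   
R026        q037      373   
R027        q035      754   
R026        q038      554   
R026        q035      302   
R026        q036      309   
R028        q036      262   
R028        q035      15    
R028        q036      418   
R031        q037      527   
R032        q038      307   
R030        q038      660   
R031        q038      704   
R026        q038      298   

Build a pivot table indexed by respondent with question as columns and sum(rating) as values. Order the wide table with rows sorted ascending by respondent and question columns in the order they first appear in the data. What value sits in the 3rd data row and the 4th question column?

With rows sorted ascending by respondent, row 3 is respondent=R028. question columns in first-appearance order: q037, q036, q035, q038; column 4 is q038.
Long rows with respondent=R028, question=q038: 994 + 755 + 67 = 1816.

1816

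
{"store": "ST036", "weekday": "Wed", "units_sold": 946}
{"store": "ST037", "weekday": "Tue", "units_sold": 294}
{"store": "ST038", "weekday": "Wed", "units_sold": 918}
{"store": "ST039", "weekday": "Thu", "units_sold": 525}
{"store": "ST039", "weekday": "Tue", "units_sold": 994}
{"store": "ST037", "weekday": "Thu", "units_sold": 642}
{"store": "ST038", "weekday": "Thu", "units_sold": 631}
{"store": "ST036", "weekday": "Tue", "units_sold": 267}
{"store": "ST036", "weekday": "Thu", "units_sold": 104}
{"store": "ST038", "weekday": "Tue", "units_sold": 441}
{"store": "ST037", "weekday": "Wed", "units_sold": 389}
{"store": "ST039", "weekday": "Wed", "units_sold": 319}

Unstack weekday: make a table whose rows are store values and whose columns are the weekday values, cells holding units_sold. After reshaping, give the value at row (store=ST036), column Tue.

267

Wide layout: rows indexed by store, columns are the 3 distinct weekday values (Wed, Tue, Thu).
Cell (store=ST036, weekday=Tue) draws from the long row where store=ST036 and weekday=Tue, which has units_sold=267.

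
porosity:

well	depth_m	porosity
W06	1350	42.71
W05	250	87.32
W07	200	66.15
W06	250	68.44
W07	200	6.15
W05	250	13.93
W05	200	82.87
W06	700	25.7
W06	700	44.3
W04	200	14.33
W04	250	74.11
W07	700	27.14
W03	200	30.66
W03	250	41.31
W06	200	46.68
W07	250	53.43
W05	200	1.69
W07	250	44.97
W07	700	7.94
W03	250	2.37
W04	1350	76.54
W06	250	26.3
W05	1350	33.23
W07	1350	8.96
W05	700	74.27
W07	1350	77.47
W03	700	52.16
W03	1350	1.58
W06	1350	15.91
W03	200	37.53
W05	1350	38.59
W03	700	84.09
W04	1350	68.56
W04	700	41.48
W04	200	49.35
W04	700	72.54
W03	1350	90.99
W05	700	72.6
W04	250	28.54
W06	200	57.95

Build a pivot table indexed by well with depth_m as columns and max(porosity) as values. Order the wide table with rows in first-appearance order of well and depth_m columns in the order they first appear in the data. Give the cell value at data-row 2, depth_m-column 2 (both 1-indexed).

With rows in first-appearance order of well, row 2 is well=W05. depth_m columns in first-appearance order: 1350, 250, 200, 700; column 2 is 250.
Long rows with well=W05, depth_m=250: max(87.32, 13.93) = 87.32.

87.32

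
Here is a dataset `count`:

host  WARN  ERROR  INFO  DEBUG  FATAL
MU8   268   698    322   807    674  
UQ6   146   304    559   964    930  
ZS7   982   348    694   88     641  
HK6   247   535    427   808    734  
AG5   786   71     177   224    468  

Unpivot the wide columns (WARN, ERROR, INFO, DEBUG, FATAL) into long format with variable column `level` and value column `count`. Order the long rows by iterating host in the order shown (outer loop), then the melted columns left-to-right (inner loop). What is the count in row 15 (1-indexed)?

25 rows total (5 × 5). Row 15: index ⌊(15-1)/5⌋ = 2 into host → ZS7; (15-1) mod 5 = 4 into the melted columns → FATAL.
So row 15 is (ZS7, FATAL, 641); count = 641.

641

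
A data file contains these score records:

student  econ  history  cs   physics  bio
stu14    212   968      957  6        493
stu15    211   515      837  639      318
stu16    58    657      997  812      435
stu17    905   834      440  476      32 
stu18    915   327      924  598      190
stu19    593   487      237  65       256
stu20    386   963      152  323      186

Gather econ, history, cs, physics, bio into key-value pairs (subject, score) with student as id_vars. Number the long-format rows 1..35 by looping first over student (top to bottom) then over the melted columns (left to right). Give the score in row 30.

35 rows total (7 × 5). Row 30: index ⌊(30-1)/5⌋ = 5 into student → stu19; (30-1) mod 5 = 4 into the melted columns → bio.
So row 30 is (stu19, bio, 256); score = 256.

256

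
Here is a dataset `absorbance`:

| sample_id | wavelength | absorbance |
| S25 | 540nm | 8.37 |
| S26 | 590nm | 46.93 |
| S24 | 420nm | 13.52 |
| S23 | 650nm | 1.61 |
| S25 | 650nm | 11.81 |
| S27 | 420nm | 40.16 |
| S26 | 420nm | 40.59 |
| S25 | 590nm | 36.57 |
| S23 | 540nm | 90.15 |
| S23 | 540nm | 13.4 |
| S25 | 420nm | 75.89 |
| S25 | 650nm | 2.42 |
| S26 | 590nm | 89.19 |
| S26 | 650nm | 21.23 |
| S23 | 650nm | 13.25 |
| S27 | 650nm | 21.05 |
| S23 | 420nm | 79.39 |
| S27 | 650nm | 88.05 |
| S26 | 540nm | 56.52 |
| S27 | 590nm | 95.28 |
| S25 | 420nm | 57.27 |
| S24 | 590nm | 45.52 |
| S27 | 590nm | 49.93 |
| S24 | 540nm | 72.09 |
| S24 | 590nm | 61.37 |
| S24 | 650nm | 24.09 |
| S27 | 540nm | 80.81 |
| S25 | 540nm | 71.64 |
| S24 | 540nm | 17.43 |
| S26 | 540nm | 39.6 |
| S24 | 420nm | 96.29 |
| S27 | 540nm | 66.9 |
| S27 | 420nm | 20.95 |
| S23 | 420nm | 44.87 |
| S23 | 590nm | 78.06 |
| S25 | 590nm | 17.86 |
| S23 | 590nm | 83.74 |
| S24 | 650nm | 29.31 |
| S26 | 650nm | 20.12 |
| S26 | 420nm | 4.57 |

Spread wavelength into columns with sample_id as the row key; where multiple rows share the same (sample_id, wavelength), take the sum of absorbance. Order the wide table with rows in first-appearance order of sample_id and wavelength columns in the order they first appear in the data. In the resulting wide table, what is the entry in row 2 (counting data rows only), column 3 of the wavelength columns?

45.16

With rows in first-appearance order of sample_id, row 2 is sample_id=S26. wavelength columns in first-appearance order: 540nm, 590nm, 420nm, 650nm; column 3 is 420nm.
Long rows with sample_id=S26, wavelength=420nm: 40.59 + 4.57 = 45.16.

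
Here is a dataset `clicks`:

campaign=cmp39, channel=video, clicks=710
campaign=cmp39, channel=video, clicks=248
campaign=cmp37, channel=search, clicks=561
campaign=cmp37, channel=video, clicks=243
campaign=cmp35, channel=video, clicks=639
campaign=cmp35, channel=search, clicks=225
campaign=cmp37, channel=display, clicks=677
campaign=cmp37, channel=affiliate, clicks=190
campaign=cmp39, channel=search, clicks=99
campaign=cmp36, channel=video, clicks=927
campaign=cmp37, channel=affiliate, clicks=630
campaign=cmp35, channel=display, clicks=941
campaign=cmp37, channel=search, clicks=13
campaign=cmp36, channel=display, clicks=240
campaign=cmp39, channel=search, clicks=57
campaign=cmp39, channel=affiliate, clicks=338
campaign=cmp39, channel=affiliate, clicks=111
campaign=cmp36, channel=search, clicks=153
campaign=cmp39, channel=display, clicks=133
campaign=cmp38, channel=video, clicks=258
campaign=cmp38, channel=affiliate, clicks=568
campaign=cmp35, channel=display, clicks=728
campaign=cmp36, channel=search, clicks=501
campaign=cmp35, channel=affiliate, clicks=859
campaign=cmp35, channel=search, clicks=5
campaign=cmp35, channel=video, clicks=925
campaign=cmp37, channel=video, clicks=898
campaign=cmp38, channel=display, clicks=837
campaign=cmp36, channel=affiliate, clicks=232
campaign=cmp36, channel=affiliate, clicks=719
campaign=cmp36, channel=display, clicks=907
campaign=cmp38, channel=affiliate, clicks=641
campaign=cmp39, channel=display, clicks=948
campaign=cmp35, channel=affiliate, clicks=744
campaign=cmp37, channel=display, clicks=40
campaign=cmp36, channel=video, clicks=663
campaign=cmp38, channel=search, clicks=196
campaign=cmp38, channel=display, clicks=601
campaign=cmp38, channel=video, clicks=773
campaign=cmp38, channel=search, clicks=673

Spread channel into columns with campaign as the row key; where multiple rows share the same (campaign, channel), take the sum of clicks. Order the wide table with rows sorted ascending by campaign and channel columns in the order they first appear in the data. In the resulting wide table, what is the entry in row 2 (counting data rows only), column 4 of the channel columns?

951

With rows sorted ascending by campaign, row 2 is campaign=cmp36. channel columns in first-appearance order: video, search, display, affiliate; column 4 is affiliate.
Long rows with campaign=cmp36, channel=affiliate: 232 + 719 = 951.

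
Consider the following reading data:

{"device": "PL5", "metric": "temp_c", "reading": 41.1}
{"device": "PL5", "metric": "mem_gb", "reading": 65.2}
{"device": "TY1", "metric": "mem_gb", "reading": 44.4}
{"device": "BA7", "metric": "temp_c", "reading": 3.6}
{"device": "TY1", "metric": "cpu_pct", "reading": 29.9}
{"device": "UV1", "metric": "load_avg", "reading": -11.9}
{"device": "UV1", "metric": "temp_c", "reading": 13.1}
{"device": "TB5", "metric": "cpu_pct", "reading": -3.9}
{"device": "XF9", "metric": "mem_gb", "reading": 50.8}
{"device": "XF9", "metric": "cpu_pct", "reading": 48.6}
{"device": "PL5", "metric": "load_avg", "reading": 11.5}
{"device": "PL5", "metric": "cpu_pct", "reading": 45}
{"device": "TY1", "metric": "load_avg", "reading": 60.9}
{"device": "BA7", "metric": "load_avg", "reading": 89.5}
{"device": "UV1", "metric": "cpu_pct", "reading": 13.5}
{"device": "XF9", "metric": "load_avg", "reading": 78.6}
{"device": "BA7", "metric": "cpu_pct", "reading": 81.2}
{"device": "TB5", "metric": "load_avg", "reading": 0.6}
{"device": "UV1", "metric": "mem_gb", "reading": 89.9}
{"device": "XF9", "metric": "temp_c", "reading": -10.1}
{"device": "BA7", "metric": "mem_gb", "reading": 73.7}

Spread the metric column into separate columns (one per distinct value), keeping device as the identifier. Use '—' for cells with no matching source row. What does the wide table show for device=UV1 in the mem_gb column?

The long row with device=UV1, metric=mem_gb has reading=89.9.

89.9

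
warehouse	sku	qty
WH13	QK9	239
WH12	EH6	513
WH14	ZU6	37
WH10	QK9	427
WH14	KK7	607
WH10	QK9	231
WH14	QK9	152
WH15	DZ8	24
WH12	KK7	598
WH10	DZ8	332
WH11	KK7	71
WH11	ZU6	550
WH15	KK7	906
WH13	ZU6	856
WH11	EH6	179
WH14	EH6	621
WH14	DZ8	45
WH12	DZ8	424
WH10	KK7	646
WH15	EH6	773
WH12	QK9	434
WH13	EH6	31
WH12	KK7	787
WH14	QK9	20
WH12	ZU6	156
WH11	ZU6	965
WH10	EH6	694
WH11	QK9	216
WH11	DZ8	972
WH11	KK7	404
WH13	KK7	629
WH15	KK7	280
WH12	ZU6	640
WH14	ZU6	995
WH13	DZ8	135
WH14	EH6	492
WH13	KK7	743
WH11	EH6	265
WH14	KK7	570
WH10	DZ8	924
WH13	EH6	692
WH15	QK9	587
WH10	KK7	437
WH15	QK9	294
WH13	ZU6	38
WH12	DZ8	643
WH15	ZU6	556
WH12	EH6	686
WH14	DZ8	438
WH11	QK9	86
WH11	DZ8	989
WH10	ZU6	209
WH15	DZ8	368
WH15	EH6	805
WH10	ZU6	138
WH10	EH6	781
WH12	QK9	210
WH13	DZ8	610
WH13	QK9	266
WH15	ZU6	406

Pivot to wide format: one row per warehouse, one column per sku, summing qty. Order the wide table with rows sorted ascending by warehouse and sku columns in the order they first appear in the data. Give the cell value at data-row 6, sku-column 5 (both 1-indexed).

392

With rows sorted ascending by warehouse, row 6 is warehouse=WH15. sku columns in first-appearance order: QK9, EH6, ZU6, KK7, DZ8; column 5 is DZ8.
Long rows with warehouse=WH15, sku=DZ8: 24 + 368 = 392.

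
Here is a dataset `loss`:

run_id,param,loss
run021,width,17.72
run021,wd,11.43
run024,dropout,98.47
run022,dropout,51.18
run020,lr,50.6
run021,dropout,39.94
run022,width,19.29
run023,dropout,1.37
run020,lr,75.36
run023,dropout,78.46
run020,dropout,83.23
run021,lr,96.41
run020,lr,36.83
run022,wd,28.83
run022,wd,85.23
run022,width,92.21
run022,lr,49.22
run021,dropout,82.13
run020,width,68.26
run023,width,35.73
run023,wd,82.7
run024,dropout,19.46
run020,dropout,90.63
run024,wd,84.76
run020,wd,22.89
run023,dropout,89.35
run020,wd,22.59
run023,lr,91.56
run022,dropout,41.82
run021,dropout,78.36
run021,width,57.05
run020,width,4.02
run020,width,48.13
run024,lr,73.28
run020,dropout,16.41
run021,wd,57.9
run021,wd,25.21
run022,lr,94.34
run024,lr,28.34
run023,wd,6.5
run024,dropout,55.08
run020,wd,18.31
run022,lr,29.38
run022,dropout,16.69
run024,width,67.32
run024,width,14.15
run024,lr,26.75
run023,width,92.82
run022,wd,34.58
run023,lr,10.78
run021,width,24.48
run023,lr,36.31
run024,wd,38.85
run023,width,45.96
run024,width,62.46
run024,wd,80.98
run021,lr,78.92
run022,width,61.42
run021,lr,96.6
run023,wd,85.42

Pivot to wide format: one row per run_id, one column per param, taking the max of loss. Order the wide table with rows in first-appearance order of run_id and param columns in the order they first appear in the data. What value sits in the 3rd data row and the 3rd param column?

51.18

With rows in first-appearance order of run_id, row 3 is run_id=run022. param columns in first-appearance order: width, wd, dropout, lr; column 3 is dropout.
Long rows with run_id=run022, param=dropout: max(51.18, 41.82, 16.69) = 51.18.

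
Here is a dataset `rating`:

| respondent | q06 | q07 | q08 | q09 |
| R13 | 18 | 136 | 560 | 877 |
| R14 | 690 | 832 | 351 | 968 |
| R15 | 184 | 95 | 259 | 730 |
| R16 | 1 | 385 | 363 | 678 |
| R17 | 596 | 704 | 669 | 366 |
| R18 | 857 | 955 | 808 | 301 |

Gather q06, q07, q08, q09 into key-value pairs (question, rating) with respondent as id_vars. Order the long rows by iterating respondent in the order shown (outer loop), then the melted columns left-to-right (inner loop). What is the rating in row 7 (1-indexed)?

24 rows total (6 × 4). Row 7: index ⌊(7-1)/4⌋ = 1 into respondent → R14; (7-1) mod 4 = 2 into the melted columns → q08.
So row 7 is (R14, q08, 351); rating = 351.

351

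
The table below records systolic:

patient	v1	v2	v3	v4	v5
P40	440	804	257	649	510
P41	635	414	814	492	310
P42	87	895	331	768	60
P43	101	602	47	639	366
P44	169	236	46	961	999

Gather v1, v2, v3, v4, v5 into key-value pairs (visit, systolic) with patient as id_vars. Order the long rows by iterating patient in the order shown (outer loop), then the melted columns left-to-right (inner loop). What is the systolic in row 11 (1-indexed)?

87

25 rows total (5 × 5). Row 11: index ⌊(11-1)/5⌋ = 2 into patient → P42; (11-1) mod 5 = 0 into the melted columns → v1.
So row 11 is (P42, v1, 87); systolic = 87.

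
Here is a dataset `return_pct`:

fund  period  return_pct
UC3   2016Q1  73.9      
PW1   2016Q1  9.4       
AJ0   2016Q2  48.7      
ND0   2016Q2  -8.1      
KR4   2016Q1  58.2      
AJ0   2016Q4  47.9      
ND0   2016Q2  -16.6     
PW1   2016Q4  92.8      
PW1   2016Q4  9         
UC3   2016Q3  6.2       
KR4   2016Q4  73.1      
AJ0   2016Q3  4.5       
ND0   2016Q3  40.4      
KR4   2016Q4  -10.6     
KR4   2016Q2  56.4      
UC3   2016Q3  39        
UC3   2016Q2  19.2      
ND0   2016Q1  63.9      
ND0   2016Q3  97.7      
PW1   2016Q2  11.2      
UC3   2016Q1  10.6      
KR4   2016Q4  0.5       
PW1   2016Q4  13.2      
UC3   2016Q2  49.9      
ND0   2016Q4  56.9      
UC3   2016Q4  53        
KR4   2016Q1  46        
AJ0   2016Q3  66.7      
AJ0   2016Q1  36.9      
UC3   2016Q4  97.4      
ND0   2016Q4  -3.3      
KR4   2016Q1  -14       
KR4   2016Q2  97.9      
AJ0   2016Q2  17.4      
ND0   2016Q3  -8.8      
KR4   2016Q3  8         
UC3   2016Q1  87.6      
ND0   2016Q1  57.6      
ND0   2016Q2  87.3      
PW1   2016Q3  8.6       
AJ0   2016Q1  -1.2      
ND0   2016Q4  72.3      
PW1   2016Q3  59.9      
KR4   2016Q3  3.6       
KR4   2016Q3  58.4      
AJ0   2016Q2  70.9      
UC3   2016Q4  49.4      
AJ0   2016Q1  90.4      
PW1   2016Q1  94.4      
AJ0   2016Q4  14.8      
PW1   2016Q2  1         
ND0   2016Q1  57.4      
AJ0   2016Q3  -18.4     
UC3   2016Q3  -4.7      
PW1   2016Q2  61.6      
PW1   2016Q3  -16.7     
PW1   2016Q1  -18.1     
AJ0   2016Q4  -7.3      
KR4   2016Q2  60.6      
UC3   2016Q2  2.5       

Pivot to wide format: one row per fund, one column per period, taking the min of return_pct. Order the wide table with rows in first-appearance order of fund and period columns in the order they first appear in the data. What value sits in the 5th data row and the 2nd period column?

With rows in first-appearance order of fund, row 5 is fund=KR4. period columns in first-appearance order: 2016Q1, 2016Q2, 2016Q4, 2016Q3; column 2 is 2016Q2.
Long rows with fund=KR4, period=2016Q2: min(56.4, 97.9, 60.6) = 56.4.

56.4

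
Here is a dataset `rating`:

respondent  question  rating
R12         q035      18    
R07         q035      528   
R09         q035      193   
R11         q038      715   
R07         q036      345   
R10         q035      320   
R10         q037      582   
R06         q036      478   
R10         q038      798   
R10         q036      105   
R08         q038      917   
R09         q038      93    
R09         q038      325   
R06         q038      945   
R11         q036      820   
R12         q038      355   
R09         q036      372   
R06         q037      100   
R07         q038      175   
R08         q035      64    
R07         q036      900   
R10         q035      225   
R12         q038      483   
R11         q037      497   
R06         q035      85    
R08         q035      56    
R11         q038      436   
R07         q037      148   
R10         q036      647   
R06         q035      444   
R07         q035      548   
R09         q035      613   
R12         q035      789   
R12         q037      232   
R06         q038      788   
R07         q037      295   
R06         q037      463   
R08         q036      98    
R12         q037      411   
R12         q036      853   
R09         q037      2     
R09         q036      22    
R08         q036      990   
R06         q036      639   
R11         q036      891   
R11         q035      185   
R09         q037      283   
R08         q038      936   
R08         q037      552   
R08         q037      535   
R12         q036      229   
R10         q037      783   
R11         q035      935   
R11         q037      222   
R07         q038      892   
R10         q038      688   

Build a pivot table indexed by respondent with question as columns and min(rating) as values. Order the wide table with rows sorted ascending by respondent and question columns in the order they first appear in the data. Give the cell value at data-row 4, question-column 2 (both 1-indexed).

With rows sorted ascending by respondent, row 4 is respondent=R09. question columns in first-appearance order: q035, q038, q036, q037; column 2 is q038.
Long rows with respondent=R09, question=q038: min(93, 325) = 93.

93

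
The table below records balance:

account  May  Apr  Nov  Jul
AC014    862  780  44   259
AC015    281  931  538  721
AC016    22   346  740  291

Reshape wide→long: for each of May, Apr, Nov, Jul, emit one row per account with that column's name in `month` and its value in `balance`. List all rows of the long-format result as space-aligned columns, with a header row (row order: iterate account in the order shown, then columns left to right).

account  month  balance
AC014    May    862    
AC014    Apr    780    
AC014    Nov    44     
AC014    Jul    259    
AC015    May    281    
AC015    Apr    931    
AC015    Nov    538    
AC015    Jul    721    
AC016    May    22     
AC016    Apr    346    
AC016    Nov    740    
AC016    Jul    291    

Each (account, column) pair becomes one row: 3 × 4 = 12 rows.
For example, (AC014, May) → balance=862.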